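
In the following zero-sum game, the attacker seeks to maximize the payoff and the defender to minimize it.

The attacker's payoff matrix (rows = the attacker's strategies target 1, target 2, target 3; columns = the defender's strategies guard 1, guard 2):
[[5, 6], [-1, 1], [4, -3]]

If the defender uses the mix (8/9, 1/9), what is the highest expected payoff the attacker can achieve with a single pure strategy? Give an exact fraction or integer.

target 1: (5)·(8/9) + (6)·(1/9) = 46/9.
target 2: (-1)·(8/9) + (1)·(1/9) = -7/9.
target 3: (4)·(8/9) + (-3)·(1/9) = 29/9.
The best pure response is target 1 with expected payoff 46/9.

46/9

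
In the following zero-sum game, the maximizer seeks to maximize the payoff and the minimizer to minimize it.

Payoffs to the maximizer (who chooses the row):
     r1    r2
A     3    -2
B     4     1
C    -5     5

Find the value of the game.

Row A is strictly dominated by row B, so the maximizer never plays it.
The remaining 2×2 game on (B, C) × (r1, r2) has no saddle point. Let the maximizer play B with probability p; indifference gives 4p − 5(1−p) = p + 5(1−p), so p = 10/13.
Similarly the minimizer's optimal q on r1 is 4/13, and the value is 4·(4/13) + (1)·(9/13) = 25/13.

25/13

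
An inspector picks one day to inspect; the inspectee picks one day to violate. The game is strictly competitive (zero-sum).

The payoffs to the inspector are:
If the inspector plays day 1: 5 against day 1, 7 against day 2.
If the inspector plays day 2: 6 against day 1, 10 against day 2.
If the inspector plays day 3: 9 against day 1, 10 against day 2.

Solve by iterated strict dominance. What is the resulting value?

9

Row day 1 is strictly dominated by row day 2 (6>5, 10>7); eliminate day 1.
Column day 2 is strictly dominated by day 1 for the inspectee (6<10, 9<10); eliminate day 2.
Row day 2 is strictly dominated by row day 3 (9>6); eliminate day 2.
Only (day 3, day 1) remains, with payoff 9.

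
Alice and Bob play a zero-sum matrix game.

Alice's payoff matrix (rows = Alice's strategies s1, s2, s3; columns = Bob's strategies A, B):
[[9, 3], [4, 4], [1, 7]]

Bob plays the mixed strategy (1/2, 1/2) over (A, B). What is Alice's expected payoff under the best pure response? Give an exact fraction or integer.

6

s1: (9)·(1/2) + (3)·(1/2) = 6.
s2: (4)·(1/2) + (4)·(1/2) = 4.
s3: (1)·(1/2) + (7)·(1/2) = 4.
The best pure response is s1 with expected payoff 6.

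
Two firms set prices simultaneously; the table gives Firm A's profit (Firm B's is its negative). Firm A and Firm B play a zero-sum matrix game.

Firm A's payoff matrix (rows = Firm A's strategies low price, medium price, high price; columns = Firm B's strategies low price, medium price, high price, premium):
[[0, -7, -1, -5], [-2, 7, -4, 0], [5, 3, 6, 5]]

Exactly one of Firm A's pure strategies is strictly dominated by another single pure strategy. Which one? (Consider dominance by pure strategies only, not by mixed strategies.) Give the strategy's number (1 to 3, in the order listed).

1

Compare low price with high price: 5 > 0, 3 > -7, 6 > -1, 5 > -5.
So high price strictly dominates low price for Firm A; low price is strictly dominated.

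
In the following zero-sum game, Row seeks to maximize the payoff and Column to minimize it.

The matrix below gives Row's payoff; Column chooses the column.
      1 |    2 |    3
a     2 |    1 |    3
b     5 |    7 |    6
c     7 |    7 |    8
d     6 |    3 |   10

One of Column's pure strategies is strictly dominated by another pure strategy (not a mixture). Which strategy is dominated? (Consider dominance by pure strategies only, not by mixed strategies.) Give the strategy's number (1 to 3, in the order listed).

3

Column prefers columns that give Row less. Compare 3 with 1: 2 < 3, 5 < 6, 7 < 8, 6 < 10.
So 1 strictly dominates 3 for Column; 3 is strictly dominated.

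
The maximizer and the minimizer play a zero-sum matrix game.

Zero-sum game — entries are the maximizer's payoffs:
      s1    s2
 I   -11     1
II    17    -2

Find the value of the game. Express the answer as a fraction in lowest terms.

Row minima are -11 and -2, so the maximizer's maximin is -2; column maxima are 17 and 1, so the minimizer's minimax is 1. These differ, so the equilibrium is in mixed strategies.
Let the maximizer play I with probability p. The minimizer is indifferent when −11p + 17(1−p) = p − 2(1−p), giving p = 19/31.
Let the minimizer play s1 with probability q. The maximizer is indifferent when −11q + (1−q) = 17q − 2(1−q), giving q = 3/31.
The value is -11·(3/31) + (1)·(28/31) = -5/31.

-5/31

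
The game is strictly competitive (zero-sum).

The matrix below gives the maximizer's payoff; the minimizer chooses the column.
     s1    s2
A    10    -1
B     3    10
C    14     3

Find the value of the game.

Row A is strictly dominated by row C, so the maximizer never plays it.
The remaining 2×2 game on (B, C) × (s1, s2) has no saddle point. Let the maximizer play B with probability p; indifference gives 3p + 14(1−p) = 10p + 3(1−p), so p = 11/18.
Similarly the minimizer's optimal q on s1 is 7/18, and the value is 3·(7/18) + (10)·(11/18) = 131/18.

131/18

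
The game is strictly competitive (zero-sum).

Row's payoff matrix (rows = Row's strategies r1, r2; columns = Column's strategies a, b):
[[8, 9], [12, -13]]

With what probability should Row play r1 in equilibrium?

Row minima are 8 and -13, so Row's maximin is 8; column maxima are 12 and 9, so Column's minimax is 9. These differ, so the equilibrium is in mixed strategies.
Let Row play r1 with probability p. Column is indifferent when 8p + 12(1−p) = 9p − 13(1−p), giving p = 25/26.

25/26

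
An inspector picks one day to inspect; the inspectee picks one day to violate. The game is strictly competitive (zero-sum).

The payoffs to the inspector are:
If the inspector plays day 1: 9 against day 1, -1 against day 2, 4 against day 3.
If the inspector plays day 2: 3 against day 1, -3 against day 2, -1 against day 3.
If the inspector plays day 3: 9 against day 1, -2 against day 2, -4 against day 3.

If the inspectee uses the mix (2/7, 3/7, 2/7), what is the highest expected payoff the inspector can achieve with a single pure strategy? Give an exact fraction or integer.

23/7

day 1: (9)·(2/7) + (-1)·(3/7) + (4)·(2/7) = 23/7.
day 2: (3)·(2/7) + (-3)·(3/7) + (-1)·(2/7) = -5/7.
day 3: (9)·(2/7) + (-2)·(3/7) + (-4)·(2/7) = 4/7.
The best pure response is day 1 with expected payoff 23/7.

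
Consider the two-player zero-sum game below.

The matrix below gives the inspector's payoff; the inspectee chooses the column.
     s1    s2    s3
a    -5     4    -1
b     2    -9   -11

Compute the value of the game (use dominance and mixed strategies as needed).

-57/17

Column s2 is strictly dominated by s3 for the inspectee (it gives the inspector more in every row).
The remaining 2×2 game on (a, b) × (s1, s3) has no saddle point. Let the inspector play a with probability p; indifference gives −5p + 2(1−p) = −p − 11(1−p), so p = 13/17.
Similarly the inspectee's optimal q on s1 is 10/17, and the value is -5·(10/17) + (-1)·(7/17) = -57/17.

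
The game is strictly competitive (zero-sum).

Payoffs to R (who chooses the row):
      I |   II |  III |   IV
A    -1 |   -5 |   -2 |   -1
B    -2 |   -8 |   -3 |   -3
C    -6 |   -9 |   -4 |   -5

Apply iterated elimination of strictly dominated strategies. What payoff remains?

-5

Column III is strictly dominated by II for C (-5<-2, -8<-3, -9<-4); eliminate III.
Column I is strictly dominated by II for C (-5<-1, -8<-2, -9<-6); eliminate I.
Row C is strictly dominated by row A (-5>-9, -1>-5); eliminate C.
Column IV is strictly dominated by II for C (-5<-1, -8<-3); eliminate IV.
Row B is strictly dominated by row A (-5>-8); eliminate B.
Only (A, II) remains, with payoff -5.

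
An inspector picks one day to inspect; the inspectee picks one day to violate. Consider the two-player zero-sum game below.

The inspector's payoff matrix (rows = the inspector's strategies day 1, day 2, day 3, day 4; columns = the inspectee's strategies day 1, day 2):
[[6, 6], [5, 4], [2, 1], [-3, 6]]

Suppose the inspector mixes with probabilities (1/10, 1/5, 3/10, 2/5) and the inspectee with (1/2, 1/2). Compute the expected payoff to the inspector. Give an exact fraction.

Against (1/2, 1/2), each row's expected payoff is day 1: 6; day 2: 9/2; day 3: 3/2; day 4: 3/2.
Taking the (1/10, 1/5, 3/10, 2/5)-weighted average: (1/10)·(6) + (1/5)·(9/2) + (3/10)·(3/2) + (2/5)·(3/2) = 51/20.

51/20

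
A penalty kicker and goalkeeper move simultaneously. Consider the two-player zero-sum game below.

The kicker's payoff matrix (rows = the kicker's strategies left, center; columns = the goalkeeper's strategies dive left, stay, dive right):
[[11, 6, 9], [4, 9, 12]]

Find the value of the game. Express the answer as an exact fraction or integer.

15/2

Column dive right is strictly dominated by stay for the goalkeeper (it gives the kicker more in every row).
The remaining 2×2 game on (left, center) × (dive left, stay) has no saddle point. Let the kicker play left with probability p; indifference gives 11p + 4(1−p) = 6p + 9(1−p), so p = 1/2.
Similarly the goalkeeper's optimal q on dive left is 3/10, and the value is 11·(3/10) + (6)·(7/10) = 15/2.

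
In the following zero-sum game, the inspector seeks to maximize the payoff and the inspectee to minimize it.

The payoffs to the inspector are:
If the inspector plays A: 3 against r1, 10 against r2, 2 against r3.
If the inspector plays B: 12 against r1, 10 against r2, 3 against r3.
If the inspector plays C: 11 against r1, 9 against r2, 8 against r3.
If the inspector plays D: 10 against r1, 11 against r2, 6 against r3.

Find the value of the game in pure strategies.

Row minima: 2, 3, 8, 6 → the inspector's maximin is 8.
Column maxima: 12, 11, 8 → the inspectee's minimax is 8.
They coincide at (C, r3), so the value is 8.

8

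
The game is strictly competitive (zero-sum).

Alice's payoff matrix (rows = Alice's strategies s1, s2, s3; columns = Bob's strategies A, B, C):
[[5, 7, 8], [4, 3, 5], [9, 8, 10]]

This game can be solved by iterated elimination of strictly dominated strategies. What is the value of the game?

8

Column C is strictly dominated by A for Bob (5<8, 4<5, 9<10); eliminate C.
Row s1 is strictly dominated by row s3 (9>5, 8>7); eliminate s1.
Row s2 is strictly dominated by row s3 (9>4, 8>3); eliminate s2.
Column A is strictly dominated by B for Bob (8<9); eliminate A.
Only (s3, B) remains, with payoff 8.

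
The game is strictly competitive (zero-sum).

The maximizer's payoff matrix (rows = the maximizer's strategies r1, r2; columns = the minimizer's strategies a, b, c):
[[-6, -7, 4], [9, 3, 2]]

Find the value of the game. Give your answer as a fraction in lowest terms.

13/6

Column a is strictly dominated by b for the minimizer (it gives the maximizer more in every row).
The remaining 2×2 game on (r1, r2) × (b, c) has no saddle point. Let the maximizer play r1 with probability p; indifference gives −7p + 3(1−p) = 4p + 2(1−p), so p = 1/12.
Similarly the minimizer's optimal q on b is 1/6, and the value is -7·(1/6) + (4)·(5/6) = 13/6.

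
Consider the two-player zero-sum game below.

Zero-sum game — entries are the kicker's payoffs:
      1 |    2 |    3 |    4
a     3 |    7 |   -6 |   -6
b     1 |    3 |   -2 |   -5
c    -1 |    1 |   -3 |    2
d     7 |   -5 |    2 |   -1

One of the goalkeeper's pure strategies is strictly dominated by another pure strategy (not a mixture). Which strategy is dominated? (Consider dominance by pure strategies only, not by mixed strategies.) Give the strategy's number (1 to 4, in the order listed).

The goalkeeper prefers columns that give the kicker less. Compare 1 with 3: -6 < 3, -2 < 1, -3 < -1, 2 < 7.
So 3 strictly dominates 1 for the goalkeeper; 1 is strictly dominated.

1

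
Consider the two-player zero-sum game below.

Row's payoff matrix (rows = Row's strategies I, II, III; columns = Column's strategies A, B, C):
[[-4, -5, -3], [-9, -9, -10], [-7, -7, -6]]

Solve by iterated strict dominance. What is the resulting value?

Row II is strictly dominated by row I (-4>-9, -5>-9, -3>-10); eliminate II.
Row III is strictly dominated by row I (-4>-7, -5>-7, -3>-6); eliminate III.
Column A is strictly dominated by B for Column (-5<-4); eliminate A.
Column C is strictly dominated by B for Column (-5<-3); eliminate C.
Only (I, B) remains, with payoff -5.

-5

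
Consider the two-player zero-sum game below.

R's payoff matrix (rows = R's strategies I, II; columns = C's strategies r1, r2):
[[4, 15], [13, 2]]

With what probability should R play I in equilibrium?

Row minima are 4 and 2, so R's maximin is 4; column maxima are 13 and 15, so C's minimax is 13. These differ, so the equilibrium is in mixed strategies.
Let R play I with probability p. C is indifferent when 4p + 13(1−p) = 15p + 2(1−p), giving p = 1/2.

1/2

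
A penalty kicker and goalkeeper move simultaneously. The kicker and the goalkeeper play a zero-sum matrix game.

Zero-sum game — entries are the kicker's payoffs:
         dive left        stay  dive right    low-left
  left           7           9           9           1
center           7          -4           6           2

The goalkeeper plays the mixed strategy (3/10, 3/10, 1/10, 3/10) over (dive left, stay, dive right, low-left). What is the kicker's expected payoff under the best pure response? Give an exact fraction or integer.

left: (7)·(3/10) + (9)·(3/10) + (9)·(1/10) + (1)·(3/10) = 6.
center: (7)·(3/10) + (-4)·(3/10) + (6)·(1/10) + (2)·(3/10) = 21/10.
The best pure response is left with expected payoff 6.

6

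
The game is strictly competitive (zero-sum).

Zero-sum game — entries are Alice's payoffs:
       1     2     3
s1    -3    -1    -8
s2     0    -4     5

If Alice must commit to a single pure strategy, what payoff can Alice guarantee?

The worst-case payoff for each row is s1: -8, s2: -4.
The best of these is -4.

-4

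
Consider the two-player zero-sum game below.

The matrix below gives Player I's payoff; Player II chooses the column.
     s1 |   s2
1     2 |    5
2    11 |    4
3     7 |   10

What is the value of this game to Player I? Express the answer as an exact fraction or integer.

Row 1 is strictly dominated by row 3, so Player I never plays it.
The remaining 2×2 game on (2, 3) × (s1, s2) has no saddle point. Let Player I play 2 with probability p; indifference gives 11p + 7(1−p) = 4p + 10(1−p), so p = 3/10.
Similarly Player II's optimal q on s1 is 3/5, and the value is 11·(3/5) + (4)·(2/5) = 41/5.

41/5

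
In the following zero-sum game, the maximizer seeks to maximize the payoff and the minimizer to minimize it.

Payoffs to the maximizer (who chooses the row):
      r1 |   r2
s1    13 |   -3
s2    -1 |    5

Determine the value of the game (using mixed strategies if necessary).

31/11

Row minima are -3 and -1, so the maximizer's maximin is -1; column maxima are 13 and 5, so the minimizer's minimax is 5. These differ, so the equilibrium is in mixed strategies.
Let the maximizer play s1 with probability p. The minimizer is indifferent when 13p − (1−p) = −3p + 5(1−p), giving p = 3/11.
Let the minimizer play r1 with probability q. The maximizer is indifferent when 13q − 3(1−q) = −q + 5(1−q), giving q = 4/11.
The value is 13·(4/11) + (-3)·(7/11) = 31/11.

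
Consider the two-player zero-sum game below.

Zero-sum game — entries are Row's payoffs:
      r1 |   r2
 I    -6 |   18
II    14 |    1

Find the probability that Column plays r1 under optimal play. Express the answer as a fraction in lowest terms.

Row minima are -6 and 1, so Row's maximin is 1; column maxima are 14 and 18, so Column's minimax is 14. These differ, so the equilibrium is in mixed strategies.
Let Column play r1 with probability q. Row is indifferent when −6q + 18(1−q) = 14q + (1−q), giving q = 17/37.

17/37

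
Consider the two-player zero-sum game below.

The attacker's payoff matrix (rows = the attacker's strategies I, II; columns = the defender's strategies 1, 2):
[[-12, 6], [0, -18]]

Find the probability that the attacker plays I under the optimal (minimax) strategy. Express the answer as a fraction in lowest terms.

1/2

Row minima are -12 and -18, so the attacker's maximin is -12; column maxima are 0 and 6, so the defender's minimax is 0. These differ, so the equilibrium is in mixed strategies.
Let the attacker play I with probability p. The defender is indifferent when −12p = 6p − 18(1−p), giving p = 1/2.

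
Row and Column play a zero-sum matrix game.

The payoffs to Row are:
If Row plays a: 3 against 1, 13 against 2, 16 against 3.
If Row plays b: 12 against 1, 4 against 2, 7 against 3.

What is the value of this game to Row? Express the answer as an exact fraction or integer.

8

Column 3 is strictly dominated by 2 for Column (it gives Row more in every row).
The remaining 2×2 game on (a, b) × (1, 2) has no saddle point. Let Row play a with probability p; indifference gives 3p + 12(1−p) = 13p + 4(1−p), so p = 4/9.
Similarly Column's optimal q on 1 is 1/2, and the value is 3·(1/2) + (13)·(1/2) = 8.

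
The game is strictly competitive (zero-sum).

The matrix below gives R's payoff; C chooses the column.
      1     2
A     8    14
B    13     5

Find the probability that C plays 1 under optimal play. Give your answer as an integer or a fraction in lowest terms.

9/14

Row minima are 8 and 5, so R's maximin is 8; column maxima are 13 and 14, so C's minimax is 13. These differ, so the equilibrium is in mixed strategies.
Let C play 1 with probability q. R is indifferent when 8q + 14(1−q) = 13q + 5(1−q), giving q = 9/14.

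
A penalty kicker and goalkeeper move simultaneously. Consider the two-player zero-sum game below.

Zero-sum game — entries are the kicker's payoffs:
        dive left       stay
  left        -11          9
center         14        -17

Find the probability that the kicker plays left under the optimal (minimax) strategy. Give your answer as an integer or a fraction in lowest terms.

Row minima are -11 and -17, so the kicker's maximin is -11; column maxima are 14 and 9, so the goalkeeper's minimax is 9. These differ, so the equilibrium is in mixed strategies.
Let the kicker play left with probability p. The goalkeeper is indifferent when −11p + 14(1−p) = 9p − 17(1−p), giving p = 31/51.

31/51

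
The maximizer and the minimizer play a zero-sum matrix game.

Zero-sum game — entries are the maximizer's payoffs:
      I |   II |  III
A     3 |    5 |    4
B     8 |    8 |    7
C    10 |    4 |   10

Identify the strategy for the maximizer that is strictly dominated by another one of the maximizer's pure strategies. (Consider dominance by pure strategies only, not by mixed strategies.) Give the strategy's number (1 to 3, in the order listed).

1

Compare A with B: 8 > 3, 8 > 5, 7 > 4.
So B strictly dominates A for the maximizer; A is strictly dominated.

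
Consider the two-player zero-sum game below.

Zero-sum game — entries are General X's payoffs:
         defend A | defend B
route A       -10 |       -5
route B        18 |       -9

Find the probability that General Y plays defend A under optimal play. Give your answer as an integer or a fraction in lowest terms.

Row minima are -10 and -9, so General X's maximin is -9; column maxima are 18 and -5, so General Y's minimax is -5. These differ, so the equilibrium is in mixed strategies.
Let General Y play defend A with probability q. General X is indifferent when −10q − 5(1−q) = 18q − 9(1−q), giving q = 1/8.

1/8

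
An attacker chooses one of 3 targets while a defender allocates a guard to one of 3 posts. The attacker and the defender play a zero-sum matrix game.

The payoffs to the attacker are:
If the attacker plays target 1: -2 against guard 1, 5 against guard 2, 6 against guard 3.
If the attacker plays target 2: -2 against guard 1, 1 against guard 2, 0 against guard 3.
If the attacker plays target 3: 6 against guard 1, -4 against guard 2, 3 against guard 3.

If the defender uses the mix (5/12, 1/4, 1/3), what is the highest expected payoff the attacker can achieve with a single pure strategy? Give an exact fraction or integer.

5/2

target 1: (-2)·(5/12) + (5)·(1/4) + (6)·(1/3) = 29/12.
target 2: (-2)·(5/12) + (1)·(1/4) + (0)·(1/3) = -7/12.
target 3: (6)·(5/12) + (-4)·(1/4) + (3)·(1/3) = 5/2.
The best pure response is target 3 with expected payoff 5/2.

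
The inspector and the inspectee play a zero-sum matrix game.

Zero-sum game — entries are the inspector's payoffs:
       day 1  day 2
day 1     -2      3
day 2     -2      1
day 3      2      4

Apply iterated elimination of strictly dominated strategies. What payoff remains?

Row day 1 is strictly dominated by row day 3 (2>-2, 4>3); eliminate day 1.
Row day 2 is strictly dominated by row day 3 (2>-2, 4>1); eliminate day 2.
Column day 2 is strictly dominated by day 1 for the inspectee (2<4); eliminate day 2.
Only (day 3, day 1) remains, with payoff 2.

2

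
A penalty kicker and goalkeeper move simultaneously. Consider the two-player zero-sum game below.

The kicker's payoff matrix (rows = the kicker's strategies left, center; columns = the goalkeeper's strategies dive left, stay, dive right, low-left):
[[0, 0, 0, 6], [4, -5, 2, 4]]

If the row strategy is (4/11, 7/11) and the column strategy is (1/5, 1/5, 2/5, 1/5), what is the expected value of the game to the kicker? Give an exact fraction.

Against (1/5, 1/5, 2/5, 1/5), each row's expected payoff is left: 6/5; center: 7/5.
Taking the (4/11, 7/11)-weighted average: (4/11)·(6/5) + (7/11)·(7/5) = 73/55.

73/55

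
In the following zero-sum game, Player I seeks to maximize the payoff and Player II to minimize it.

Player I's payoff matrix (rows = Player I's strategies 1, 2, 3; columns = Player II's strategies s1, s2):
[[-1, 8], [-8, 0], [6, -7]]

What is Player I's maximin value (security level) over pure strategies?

-1

The worst-case payoff for each row is 1: -1, 2: -8, 3: -7.
The best of these is -1.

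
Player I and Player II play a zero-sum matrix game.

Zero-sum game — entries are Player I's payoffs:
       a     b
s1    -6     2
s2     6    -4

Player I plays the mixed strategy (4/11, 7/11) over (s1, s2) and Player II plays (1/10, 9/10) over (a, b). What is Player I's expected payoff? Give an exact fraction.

-81/55

Against (1/10, 9/10), each row's expected payoff is s1: 6/5; s2: -3.
Taking the (4/11, 7/11)-weighted average: (4/11)·(6/5) + (7/11)·(-3) = -81/55.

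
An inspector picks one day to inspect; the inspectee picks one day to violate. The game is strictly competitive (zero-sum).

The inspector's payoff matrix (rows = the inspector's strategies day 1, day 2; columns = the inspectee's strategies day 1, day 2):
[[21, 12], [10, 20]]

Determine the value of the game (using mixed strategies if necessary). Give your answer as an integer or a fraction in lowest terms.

Row minima are 12 and 10, so the inspector's maximin is 12; column maxima are 21 and 20, so the inspectee's minimax is 20. These differ, so the equilibrium is in mixed strategies.
Let the inspector play day 1 with probability p. The inspectee is indifferent when 21p + 10(1−p) = 12p + 20(1−p), giving p = 10/19.
Let the inspectee play day 1 with probability q. The inspector is indifferent when 21q + 12(1−q) = 10q + 20(1−q), giving q = 8/19.
The value is 21·(8/19) + (12)·(11/19) = 300/19.

300/19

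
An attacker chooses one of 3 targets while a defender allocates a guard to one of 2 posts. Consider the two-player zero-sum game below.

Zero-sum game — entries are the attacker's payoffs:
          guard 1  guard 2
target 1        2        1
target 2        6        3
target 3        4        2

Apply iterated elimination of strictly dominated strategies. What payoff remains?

3

Column guard 1 is strictly dominated by guard 2 for the defender (1<2, 3<6, 2<4); eliminate guard 1.
Row target 3 is strictly dominated by row target 2 (3>2); eliminate target 3.
Row target 1 is strictly dominated by row target 2 (3>1); eliminate target 1.
Only (target 2, guard 2) remains, with payoff 3.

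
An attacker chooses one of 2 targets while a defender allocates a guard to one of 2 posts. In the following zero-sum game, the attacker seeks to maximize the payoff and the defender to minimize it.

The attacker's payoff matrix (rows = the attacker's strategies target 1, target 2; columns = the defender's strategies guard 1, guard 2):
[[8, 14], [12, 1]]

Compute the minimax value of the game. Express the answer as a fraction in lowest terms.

160/17

Row minima are 8 and 1, so the attacker's maximin is 8; column maxima are 12 and 14, so the defender's minimax is 12. These differ, so the equilibrium is in mixed strategies.
Let the attacker play target 1 with probability p. The defender is indifferent when 8p + 12(1−p) = 14p + (1−p), giving p = 11/17.
Let the defender play guard 1 with probability q. The attacker is indifferent when 8q + 14(1−q) = 12q + (1−q), giving q = 13/17.
The value is 8·(13/17) + (14)·(4/17) = 160/17.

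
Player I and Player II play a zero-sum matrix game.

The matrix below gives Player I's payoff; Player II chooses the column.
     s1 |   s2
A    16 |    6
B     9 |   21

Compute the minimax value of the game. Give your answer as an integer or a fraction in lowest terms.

Row minima are 6 and 9, so Player I's maximin is 9; column maxima are 16 and 21, so Player II's minimax is 16. These differ, so the equilibrium is in mixed strategies.
Let Player I play A with probability p. Player II is indifferent when 16p + 9(1−p) = 6p + 21(1−p), giving p = 6/11.
Let Player II play s1 with probability q. Player I is indifferent when 16q + 6(1−q) = 9q + 21(1−q), giving q = 15/22.
The value is 16·(15/22) + (6)·(7/22) = 141/11.

141/11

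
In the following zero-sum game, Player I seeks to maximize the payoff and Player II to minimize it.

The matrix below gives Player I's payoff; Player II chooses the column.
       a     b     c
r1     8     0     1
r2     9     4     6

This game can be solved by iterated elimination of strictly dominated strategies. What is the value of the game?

Column c is strictly dominated by b for Player II (0<1, 4<6); eliminate c.
Column a is strictly dominated by b for Player II (0<8, 4<9); eliminate a.
Row r1 is strictly dominated by row r2 (4>0); eliminate r1.
Only (r2, b) remains, with payoff 4.

4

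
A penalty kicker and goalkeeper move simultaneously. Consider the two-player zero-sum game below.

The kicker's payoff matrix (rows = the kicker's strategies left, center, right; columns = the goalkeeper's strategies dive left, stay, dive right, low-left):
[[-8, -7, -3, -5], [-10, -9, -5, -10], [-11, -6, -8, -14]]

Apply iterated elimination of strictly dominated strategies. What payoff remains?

-8

Row center is strictly dominated by row left (-8>-10, -7>-9, -3>-5, -5>-10); eliminate center.
Column dive right is strictly dominated by dive left for the goalkeeper (-8<-3, -11<-8); eliminate dive right.
Column stay is strictly dominated by dive left for the goalkeeper (-8<-7, -11<-6); eliminate stay.
Row right is strictly dominated by row left (-8>-11, -5>-14); eliminate right.
Column low-left is strictly dominated by dive left for the goalkeeper (-8<-5); eliminate low-left.
Only (left, dive left) remains, with payoff -8.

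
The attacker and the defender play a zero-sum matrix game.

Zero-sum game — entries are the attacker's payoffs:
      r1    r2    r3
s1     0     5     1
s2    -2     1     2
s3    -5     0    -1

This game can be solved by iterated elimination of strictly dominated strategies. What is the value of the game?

Row s3 is strictly dominated by row s1 (0>-5, 5>0, 1>-1); eliminate s3.
Column r3 is strictly dominated by r1 for the defender (0<1, -2<2); eliminate r3.
Row s2 is strictly dominated by row s1 (0>-2, 5>1); eliminate s2.
Column r2 is strictly dominated by r1 for the defender (0<5); eliminate r2.
Only (s1, r1) remains, with payoff 0.

0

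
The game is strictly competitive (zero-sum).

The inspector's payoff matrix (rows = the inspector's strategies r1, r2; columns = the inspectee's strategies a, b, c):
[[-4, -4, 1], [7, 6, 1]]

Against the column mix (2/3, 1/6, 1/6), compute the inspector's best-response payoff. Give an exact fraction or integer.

r1: (-4)·(2/3) + (-4)·(1/6) + (1)·(1/6) = -19/6.
r2: (7)·(2/3) + (6)·(1/6) + (1)·(1/6) = 35/6.
The best pure response is r2 with expected payoff 35/6.

35/6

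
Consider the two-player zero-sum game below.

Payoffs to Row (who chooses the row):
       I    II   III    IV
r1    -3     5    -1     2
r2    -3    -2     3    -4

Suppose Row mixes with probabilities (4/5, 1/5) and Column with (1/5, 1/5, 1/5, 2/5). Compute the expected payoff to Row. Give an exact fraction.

Against (1/5, 1/5, 1/5, 2/5), each row's expected payoff is r1: 1; r2: -2.
Taking the (4/5, 1/5)-weighted average: (4/5)·(1) + (1/5)·(-2) = 2/5.

2/5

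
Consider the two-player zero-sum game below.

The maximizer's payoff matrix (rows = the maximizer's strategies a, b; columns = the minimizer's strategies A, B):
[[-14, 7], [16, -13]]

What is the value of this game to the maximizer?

Row minima are -14 and -13, so the maximizer's maximin is -13; column maxima are 16 and 7, so the minimizer's minimax is 7. These differ, so the equilibrium is in mixed strategies.
Let the maximizer play a with probability p. The minimizer is indifferent when −14p + 16(1−p) = 7p − 13(1−p), giving p = 29/50.
Let the minimizer play A with probability q. The maximizer is indifferent when −14q + 7(1−q) = 16q − 13(1−q), giving q = 2/5.
The value is -14·(2/5) + (7)·(3/5) = -7/5.

-7/5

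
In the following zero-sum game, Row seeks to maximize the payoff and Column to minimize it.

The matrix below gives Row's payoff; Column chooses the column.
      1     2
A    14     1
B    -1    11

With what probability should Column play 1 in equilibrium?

2/5

Row minima are 1 and -1, so Row's maximin is 1; column maxima are 14 and 11, so Column's minimax is 11. These differ, so the equilibrium is in mixed strategies.
Let Column play 1 with probability q. Row is indifferent when 14q + (1−q) = −q + 11(1−q), giving q = 2/5.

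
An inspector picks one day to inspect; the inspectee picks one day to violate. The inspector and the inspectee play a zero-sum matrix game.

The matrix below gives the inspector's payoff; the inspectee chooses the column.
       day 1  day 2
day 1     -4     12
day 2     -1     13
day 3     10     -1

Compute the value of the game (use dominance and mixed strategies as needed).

Row day 1 is strictly dominated by row day 2, so the inspector never plays it.
The remaining 2×2 game on (day 2, day 3) × (day 1, day 2) has no saddle point. Let the inspector play day 2 with probability p; indifference gives −p + 10(1−p) = 13p − (1−p), so p = 11/25.
Similarly the inspectee's optimal q on day 1 is 14/25, and the value is -1·(14/25) + (13)·(11/25) = 129/25.

129/25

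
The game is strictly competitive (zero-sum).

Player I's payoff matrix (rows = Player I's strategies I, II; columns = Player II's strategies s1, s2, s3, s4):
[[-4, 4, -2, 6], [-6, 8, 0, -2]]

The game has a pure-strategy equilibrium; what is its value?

-4

Row minima: -4, -6 → Player I's maximin is -4.
Column maxima: -4, 8, 0, 6 → Player II's minimax is -4.
They coincide at (I, s1), so the value is -4.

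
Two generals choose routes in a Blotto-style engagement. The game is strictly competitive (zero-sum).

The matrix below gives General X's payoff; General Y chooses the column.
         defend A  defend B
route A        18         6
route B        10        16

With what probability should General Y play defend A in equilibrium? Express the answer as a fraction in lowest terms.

5/9

Row minima are 6 and 10, so General X's maximin is 10; column maxima are 18 and 16, so General Y's minimax is 16. These differ, so the equilibrium is in mixed strategies.
Let General Y play defend A with probability q. General X is indifferent when 18q + 6(1−q) = 10q + 16(1−q), giving q = 5/9.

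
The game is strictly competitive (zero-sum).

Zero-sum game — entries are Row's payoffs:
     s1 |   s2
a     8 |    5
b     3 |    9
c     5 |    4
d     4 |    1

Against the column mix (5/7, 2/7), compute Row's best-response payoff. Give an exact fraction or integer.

a: (8)·(5/7) + (5)·(2/7) = 50/7.
b: (3)·(5/7) + (9)·(2/7) = 33/7.
c: (5)·(5/7) + (4)·(2/7) = 33/7.
d: (4)·(5/7) + (1)·(2/7) = 22/7.
The best pure response is a with expected payoff 50/7.

50/7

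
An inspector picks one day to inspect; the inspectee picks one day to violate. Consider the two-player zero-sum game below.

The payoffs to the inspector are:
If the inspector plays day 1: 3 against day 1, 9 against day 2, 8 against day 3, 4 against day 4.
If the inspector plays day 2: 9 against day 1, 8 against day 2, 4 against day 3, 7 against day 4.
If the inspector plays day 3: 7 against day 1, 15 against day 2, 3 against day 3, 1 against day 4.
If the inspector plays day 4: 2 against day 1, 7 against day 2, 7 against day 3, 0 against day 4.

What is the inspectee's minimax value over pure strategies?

7

The worst case (largest entry) in each column is day 1: 9, day 2: 15, day 3: 8, day 4: 7.
The best (smallest) of these is 7.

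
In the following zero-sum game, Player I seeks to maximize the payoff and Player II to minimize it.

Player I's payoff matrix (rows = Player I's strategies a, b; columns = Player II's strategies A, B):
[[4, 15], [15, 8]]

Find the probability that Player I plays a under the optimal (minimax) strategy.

7/18

Row minima are 4 and 8, so Player I's maximin is 8; column maxima are 15 and 15, so Player II's minimax is 15. These differ, so the equilibrium is in mixed strategies.
Let Player I play a with probability p. Player II is indifferent when 4p + 15(1−p) = 15p + 8(1−p), giving p = 7/18.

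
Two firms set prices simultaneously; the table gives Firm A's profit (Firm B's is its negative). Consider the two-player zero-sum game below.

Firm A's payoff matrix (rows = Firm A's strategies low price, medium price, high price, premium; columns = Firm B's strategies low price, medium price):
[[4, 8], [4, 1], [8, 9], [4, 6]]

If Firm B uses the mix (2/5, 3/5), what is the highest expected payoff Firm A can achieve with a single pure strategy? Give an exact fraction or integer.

low price: (4)·(2/5) + (8)·(3/5) = 32/5.
medium price: (4)·(2/5) + (1)·(3/5) = 11/5.
high price: (8)·(2/5) + (9)·(3/5) = 43/5.
premium: (4)·(2/5) + (6)·(3/5) = 26/5.
The best pure response is high price with expected payoff 43/5.

43/5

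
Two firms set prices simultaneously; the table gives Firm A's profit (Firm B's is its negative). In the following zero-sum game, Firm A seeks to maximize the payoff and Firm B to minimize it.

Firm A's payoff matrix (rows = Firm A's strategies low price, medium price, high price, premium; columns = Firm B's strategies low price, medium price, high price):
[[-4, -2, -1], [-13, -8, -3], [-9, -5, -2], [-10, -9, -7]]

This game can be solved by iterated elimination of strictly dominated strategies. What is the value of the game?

-4

Column medium price is strictly dominated by low price for Firm B (-4<-2, -13<-8, -9<-5, -10<-9); eliminate medium price.
Column high price is strictly dominated by low price for Firm B (-4<-1, -13<-3, -9<-2, -10<-7); eliminate high price.
Row medium price is strictly dominated by row low price (-4>-13); eliminate medium price.
Row high price is strictly dominated by row low price (-4>-9); eliminate high price.
Row premium is strictly dominated by row low price (-4>-10); eliminate premium.
Only (low price, low price) remains, with payoff -4.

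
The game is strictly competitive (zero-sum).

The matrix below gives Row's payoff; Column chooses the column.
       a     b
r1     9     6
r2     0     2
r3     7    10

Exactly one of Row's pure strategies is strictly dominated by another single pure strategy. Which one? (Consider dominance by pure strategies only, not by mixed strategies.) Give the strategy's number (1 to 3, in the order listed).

Compare r2 with r1: 9 > 0, 6 > 2.
So r1 strictly dominates r2 for Row; r2 is strictly dominated.

2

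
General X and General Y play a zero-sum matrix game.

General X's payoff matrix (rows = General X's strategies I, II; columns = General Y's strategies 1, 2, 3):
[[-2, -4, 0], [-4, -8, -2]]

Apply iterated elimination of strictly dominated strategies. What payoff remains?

-4

Row II is strictly dominated by row I (-2>-4, -4>-8, 0>-2); eliminate II.
Column 3 is strictly dominated by 1 for General Y (-2<0); eliminate 3.
Column 1 is strictly dominated by 2 for General Y (-4<-2); eliminate 1.
Only (I, 2) remains, with payoff -4.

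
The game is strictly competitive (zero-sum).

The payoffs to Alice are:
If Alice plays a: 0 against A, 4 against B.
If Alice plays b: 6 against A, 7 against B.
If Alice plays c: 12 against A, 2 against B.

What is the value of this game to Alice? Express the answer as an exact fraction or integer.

72/11

Row a is strictly dominated by row b, so Alice never plays it.
The remaining 2×2 game on (b, c) × (A, B) has no saddle point. Let Alice play b with probability p; indifference gives 6p + 12(1−p) = 7p + 2(1−p), so p = 10/11.
Similarly Bob's optimal q on A is 5/11, and the value is 6·(5/11) + (7)·(6/11) = 72/11.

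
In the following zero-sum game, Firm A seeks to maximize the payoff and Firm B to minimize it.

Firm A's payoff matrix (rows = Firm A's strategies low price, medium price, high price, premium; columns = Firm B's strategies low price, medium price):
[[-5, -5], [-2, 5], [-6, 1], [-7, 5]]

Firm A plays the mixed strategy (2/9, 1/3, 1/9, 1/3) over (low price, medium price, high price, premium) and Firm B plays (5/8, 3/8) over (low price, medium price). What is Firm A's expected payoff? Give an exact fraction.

Against (5/8, 3/8), each row's expected payoff is low price: -5; medium price: 5/8; high price: -27/8; premium: -5/2.
Taking the (2/9, 1/3, 1/9, 1/3)-weighted average: (2/9)·(-5) + (1/3)·(5/8) + (1/9)·(-27/8) + (1/3)·(-5/2) = -19/9.

-19/9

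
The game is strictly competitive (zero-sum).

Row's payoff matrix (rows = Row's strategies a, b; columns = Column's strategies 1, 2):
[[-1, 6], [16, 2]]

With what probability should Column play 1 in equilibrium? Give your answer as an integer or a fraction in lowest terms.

Row minima are -1 and 2, so Row's maximin is 2; column maxima are 16 and 6, so Column's minimax is 6. These differ, so the equilibrium is in mixed strategies.
Let Column play 1 with probability q. Row is indifferent when −q + 6(1−q) = 16q + 2(1−q), giving q = 4/21.

4/21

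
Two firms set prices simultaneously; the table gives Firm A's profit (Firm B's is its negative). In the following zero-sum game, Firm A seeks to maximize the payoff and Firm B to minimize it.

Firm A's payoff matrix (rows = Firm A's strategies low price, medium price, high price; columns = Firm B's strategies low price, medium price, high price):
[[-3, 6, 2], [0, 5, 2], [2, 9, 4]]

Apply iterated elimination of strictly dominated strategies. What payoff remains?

2

Row low price is strictly dominated by row high price (2>-3, 9>6, 4>2); eliminate low price.
Row medium price is strictly dominated by row high price (2>0, 9>5, 4>2); eliminate medium price.
Column high price is strictly dominated by low price for Firm B (2<4); eliminate high price.
Column medium price is strictly dominated by low price for Firm B (2<9); eliminate medium price.
Only (high price, low price) remains, with payoff 2.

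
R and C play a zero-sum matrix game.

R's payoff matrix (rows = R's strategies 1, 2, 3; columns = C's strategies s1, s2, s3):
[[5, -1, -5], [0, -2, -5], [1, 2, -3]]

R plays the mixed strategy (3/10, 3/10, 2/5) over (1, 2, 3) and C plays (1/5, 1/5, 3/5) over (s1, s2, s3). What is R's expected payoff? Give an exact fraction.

Against (1/5, 1/5, 3/5), each row's expected payoff is 1: -11/5; 2: -17/5; 3: -6/5.
Taking the (3/10, 3/10, 2/5)-weighted average: (3/10)·(-11/5) + (3/10)·(-17/5) + (2/5)·(-6/5) = -54/25.

-54/25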